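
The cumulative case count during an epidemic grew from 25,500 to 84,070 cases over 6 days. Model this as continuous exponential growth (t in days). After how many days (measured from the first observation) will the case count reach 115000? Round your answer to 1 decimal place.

t ≈ 7.6 days

r = ln(84070/25500) / 6 ≈ 0.198829 per day
t = ln(115000/25500) / r = 1.50625 / 0.198829 ≈ 7.576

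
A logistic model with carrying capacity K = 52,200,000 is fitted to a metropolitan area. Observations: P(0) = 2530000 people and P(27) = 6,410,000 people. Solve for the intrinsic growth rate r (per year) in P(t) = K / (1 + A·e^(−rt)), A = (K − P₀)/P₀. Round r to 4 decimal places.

r ≈ 0.0374 per year

A = (52200000 − 2530000)/2530000 = 19.63241
6410000 = 52200000/(1 + 19.63241·e^(−r·27)) → e^(−27r) = (8.14353 − 1)/19.63241 = 0.363864
r = −ln(0.363864)/27 = 1.01098/27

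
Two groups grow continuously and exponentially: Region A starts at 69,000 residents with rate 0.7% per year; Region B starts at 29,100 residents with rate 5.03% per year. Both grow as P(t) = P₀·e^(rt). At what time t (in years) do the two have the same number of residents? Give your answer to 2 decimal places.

t ≈ 19.94 years

69000·e^(0.007t) = 29100·e^(0.0503t)
69000/29100 = e^((0.0503 − 0.007)t) → ln(2.37113) = 0.0433·t
t = 0.86337 / 0.0433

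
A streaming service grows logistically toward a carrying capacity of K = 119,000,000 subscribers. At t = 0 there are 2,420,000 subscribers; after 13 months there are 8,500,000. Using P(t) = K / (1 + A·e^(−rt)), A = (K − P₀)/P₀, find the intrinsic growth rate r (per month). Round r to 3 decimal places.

A = (119000000 − 2420000)/2420000 = 48.17355
8500000 = 119000000/(1 + 48.17355·e^(−r·13)) → e^(−13r) = (14 − 1)/48.17355 = 0.269858
r = −ln(0.269858)/13 = 1.30986/13

r ≈ 0.101 per month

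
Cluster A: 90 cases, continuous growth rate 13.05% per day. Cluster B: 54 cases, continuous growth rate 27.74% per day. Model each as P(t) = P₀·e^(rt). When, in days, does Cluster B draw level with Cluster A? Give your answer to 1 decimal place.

t ≈ 3.5 days

90·e^(0.1305t) = 54·e^(0.2774t)
90/54 = e^((0.2774 − 0.1305)t) → ln(1.66667) = 0.1469·t
t = 0.51083 / 0.1469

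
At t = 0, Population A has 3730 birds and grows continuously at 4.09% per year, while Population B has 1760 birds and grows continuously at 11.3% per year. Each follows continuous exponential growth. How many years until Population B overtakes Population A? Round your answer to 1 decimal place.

3730·e^(0.0409t) = 1760·e^(0.113t)
3730/1760 = e^((0.113 − 0.0409)t) → ln(2.11932) = 0.0721·t
t = 0.75109 / 0.0721

t ≈ 10.4 years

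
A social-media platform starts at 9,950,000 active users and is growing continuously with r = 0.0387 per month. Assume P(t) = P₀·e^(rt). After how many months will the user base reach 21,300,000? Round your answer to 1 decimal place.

t ≈ 19.7 months

21300000 = 9950000 · e^(0.0387·t)
t = ln(21300000/9950000) / 0.0387 = ln(2.1407) / 0.0387 = 0.76113 / 0.0387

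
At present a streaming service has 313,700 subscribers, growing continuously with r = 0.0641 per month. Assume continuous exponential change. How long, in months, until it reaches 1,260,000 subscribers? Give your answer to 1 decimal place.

1260000 = 313700 · e^(0.0641·t)
t = ln(1260000/313700) / 0.0641 = ln(4.01658) / 0.0641 = 1.39043 / 0.0641

t ≈ 21.7 months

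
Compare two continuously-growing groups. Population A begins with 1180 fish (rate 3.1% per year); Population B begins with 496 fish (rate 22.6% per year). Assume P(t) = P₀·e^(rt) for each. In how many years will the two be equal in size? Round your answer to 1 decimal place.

1180·e^(0.031t) = 496·e^(0.226t)
1180/496 = e^((0.226 − 0.031)t) → ln(2.37903) = 0.195·t
t = 0.86669 / 0.195

t ≈ 4.4 years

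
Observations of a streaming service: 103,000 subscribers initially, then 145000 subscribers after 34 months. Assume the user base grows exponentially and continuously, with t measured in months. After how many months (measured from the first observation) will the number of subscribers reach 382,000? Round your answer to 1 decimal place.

r = ln(145000/103000) / 34 ≈ 0.010059 per month
t = ln(382000/103000) / r = 1.31069 / 0.010059 ≈ 130.301

t ≈ 130.3 months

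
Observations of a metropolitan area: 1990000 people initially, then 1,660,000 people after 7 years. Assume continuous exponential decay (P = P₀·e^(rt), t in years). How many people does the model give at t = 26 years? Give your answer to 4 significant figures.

≈ 1,015,000 people

r = ln(1660000/1990000) / 7 ≈ -0.025902 per year
P(26) = 1990000 · e^(-0.025902·26) = 1990000 · 0.50994 ≈ 1014779.51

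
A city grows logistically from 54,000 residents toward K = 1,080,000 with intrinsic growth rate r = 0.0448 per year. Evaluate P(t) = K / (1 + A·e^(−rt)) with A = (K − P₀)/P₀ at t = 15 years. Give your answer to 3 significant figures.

A = (1080000 − 54000)/54000 = 19
P(15) = 1080000 / (1 + 19·e^(−0.0448·15)) = 1080000 / (1 + 19·0.510686)
= 1080000 / 10.70304 ≈ 100905.93

≈ 101,000 residents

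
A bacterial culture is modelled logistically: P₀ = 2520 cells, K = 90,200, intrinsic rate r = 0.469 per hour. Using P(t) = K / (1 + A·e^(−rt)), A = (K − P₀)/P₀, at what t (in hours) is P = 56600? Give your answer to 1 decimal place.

t ≈ 8.7 hours

A = (90200 − 2520)/2520 = 34.79365
56600 = 90200/(1 + 34.79365·e^(−0.469t)) → 1 + 34.79365·e^(−0.469t) = 1.59364
e^(−0.469t) = 0.017062 → t = ln(58.61073)/0.469 = 4.07092/0.469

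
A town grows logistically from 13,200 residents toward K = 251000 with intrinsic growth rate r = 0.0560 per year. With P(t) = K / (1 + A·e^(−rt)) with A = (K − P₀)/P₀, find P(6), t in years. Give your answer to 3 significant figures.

A = (251000 − 13200)/13200 = 18.01515
P(6) = 251000 / (1 + 18.01515·e^(−0.056·6)) = 251000 / (1 + 18.01515·0.714623)
= 251000 / 13.87404 ≈ 18091.34

≈ 18,100 residents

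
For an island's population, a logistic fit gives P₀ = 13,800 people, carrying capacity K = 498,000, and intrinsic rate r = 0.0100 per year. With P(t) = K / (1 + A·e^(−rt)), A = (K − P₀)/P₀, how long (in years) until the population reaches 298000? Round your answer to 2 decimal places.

t ≈ 395.66 years

A = (498000 − 13800)/13800 = 35.08696
298000 = 498000/(1 + 35.08696·e^(−0.01t)) → 1 + 35.08696·e^(−0.01t) = 1.67114
e^(−0.01t) = 0.019128 → t = ln(52.27957)/0.01 = 3.95661/0.01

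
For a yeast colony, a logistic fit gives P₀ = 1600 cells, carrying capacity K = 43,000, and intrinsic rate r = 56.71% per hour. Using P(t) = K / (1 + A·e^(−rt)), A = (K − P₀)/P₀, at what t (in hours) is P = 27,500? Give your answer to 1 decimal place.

t ≈ 6.7 hours

A = (43000 − 1600)/1600 = 25.875
27500 = 43000/(1 + 25.875·e^(−0.5671t)) → 1 + 25.875·e^(−0.5671t) = 1.56364
e^(−0.5671t) = 0.021783 → t = ln(45.90726)/0.5671 = 3.82662/0.5671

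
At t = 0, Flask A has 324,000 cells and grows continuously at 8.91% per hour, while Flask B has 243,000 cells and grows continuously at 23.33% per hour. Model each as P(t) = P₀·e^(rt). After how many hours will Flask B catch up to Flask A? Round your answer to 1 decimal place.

t ≈ 2.0 hours

324000·e^(0.0891t) = 243000·e^(0.2333t)
324000/243000 = e^((0.2333 − 0.0891)t) → ln(1.33333) = 0.1442·t
t = 0.28768 / 0.1442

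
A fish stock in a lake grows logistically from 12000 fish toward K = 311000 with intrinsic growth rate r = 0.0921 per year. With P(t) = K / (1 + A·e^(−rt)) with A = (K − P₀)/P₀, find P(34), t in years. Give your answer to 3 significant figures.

A = (311000 − 12000)/12000 = 24.91667
P(34) = 311000 / (1 + 24.91667·e^(−0.0921·34)) = 311000 / (1 + 24.91667·0.043657)
= 311000 / 2.08778 ≈ 148962.21

≈ 149,000 fish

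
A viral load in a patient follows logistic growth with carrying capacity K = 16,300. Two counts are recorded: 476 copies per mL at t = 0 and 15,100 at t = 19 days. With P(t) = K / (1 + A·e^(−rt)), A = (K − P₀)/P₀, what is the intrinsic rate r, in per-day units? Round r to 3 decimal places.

r ≈ 0.318 per day

A = (16300 − 476)/476 = 33.2437
15100 = 16300/(1 + 33.2437·e^(−r·19)) → e^(−19r) = (1.07947 − 1)/33.2437 = 0.002391
r = −ln(0.002391)/19 = 6.03624/19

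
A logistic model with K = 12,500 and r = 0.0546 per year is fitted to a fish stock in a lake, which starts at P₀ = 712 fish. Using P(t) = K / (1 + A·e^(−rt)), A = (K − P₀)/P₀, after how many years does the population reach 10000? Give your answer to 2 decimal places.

A = (12500 − 712)/712 = 16.55618
10000 = 12500/(1 + 16.55618·e^(−0.0546t)) → 1 + 16.55618·e^(−0.0546t) = 1.25
e^(−0.0546t) = 0.0151 → t = ln(66.22472)/0.0546 = 4.19305/0.0546

t ≈ 76.80 years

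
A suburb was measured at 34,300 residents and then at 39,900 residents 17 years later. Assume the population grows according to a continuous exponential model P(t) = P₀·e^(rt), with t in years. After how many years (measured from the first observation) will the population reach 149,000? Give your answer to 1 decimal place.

t ≈ 165.1 years

r = ln(39900/34300) / 17 ≈ 0.008896 per year
t = ln(149000/34300) / r = 1.4688 / 0.008896 ≈ 165.109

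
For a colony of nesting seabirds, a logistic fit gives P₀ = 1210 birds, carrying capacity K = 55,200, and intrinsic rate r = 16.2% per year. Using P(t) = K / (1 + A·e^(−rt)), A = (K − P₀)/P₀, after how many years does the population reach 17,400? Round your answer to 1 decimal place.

t ≈ 18.7 years

A = (55200 − 1210)/1210 = 44.61983
17400 = 55200/(1 + 44.61983·e^(−0.162t)) → 1 + 44.61983·e^(−0.162t) = 3.17241
e^(−0.162t) = 0.048687 → t = ln(20.53929)/0.162 = 3.02234/0.162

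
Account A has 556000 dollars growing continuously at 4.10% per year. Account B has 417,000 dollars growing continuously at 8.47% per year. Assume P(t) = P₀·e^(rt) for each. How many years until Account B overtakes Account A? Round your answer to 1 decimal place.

t ≈ 6.6 years

556000·e^(0.041t) = 417000·e^(0.0847t)
556000/417000 = e^((0.0847 − 0.041)t) → ln(1.33333) = 0.0437·t
t = 0.28768 / 0.0437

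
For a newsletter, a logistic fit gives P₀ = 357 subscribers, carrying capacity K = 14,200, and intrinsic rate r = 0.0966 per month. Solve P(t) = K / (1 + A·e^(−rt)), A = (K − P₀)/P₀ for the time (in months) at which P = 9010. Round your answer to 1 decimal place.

A = (14200 − 357)/357 = 38.77591
9010 = 14200/(1 + 38.77591·e^(−0.0966t)) → 1 + 38.77591·e^(−0.0966t) = 1.57603
e^(−0.0966t) = 0.014855 → t = ln(67.31618)/0.0966 = 4.2094/0.0966

t ≈ 43.6 months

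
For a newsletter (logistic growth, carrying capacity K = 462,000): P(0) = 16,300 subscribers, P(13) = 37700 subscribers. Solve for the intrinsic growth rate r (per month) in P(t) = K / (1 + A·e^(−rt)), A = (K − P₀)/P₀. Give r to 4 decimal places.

r ≈ 0.0683 per month

A = (462000 − 16300)/16300 = 27.34356
37700 = 462000/(1 + 27.34356·e^(−r·13)) → e^(−13r) = (12.25464 − 1)/27.34356 = 0.411601
r = −ln(0.411601)/13 = 0.8877/13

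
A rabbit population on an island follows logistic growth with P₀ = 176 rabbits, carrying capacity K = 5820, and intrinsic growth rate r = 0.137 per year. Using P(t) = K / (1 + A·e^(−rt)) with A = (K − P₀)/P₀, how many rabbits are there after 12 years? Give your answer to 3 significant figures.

≈ 809 rabbits

A = (5820 − 176)/176 = 32.06818
P(12) = 5820 / (1 + 32.06818·e^(−0.137·12)) = 5820 / (1 + 32.06818·0.193206)
= 5820 / 7.19575 ≈ 808.81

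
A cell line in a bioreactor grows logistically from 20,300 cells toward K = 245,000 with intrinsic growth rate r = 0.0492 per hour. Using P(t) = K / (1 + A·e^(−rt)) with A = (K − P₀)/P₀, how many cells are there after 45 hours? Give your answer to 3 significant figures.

A = (245000 − 20300)/20300 = 11.06897
P(45) = 245000 / (1 + 11.06897·e^(−0.0492·45)) = 245000 / (1 + 11.06897·0.109263)
= 245000 / 2.20943 ≈ 110888.56

≈ 111,000 cells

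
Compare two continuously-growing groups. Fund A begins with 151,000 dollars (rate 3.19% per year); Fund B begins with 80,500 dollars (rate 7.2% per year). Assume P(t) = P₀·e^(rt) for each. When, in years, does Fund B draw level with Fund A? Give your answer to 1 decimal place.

t ≈ 15.7 years

151000·e^(0.0319t) = 80500·e^(0.072t)
151000/80500 = e^((0.072 − 0.0319)t) → ln(1.87578) = 0.0401·t
t = 0.62902 / 0.0401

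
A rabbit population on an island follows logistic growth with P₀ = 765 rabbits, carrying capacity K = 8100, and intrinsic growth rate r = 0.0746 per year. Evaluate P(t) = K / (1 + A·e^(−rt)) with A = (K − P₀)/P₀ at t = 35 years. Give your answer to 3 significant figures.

≈ 4,750 rabbits

A = (8100 − 765)/765 = 9.58824
P(35) = 8100 / (1 + 9.58824·e^(−0.0746·35)) = 8100 / (1 + 9.58824·0.073461)
= 8100 / 1.70436 ≈ 4752.51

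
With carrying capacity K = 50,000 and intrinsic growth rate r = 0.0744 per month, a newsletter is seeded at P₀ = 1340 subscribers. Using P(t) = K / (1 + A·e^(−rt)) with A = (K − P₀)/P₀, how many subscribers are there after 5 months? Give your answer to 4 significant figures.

A = (50000 − 1340)/1340 = 36.31343
P(5) = 50000 / (1 + 36.31343·e^(−0.0744·5)) = 50000 / (1 + 36.31343·0.689354)
= 50000 / 26.03282 ≈ 1920.65

≈ 1,921 subscribers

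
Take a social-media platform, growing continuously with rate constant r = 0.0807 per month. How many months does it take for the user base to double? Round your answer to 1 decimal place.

doubling time ≈ 8.6 months

doubling time = ln(2) / |r| = 0.69315 / 0.0807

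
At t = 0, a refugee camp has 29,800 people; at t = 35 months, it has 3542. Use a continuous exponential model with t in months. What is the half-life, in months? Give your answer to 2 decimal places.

half-life ≈ 11.39 months

r = ln(3542/29800) / 35 = ln(0.11886) / 35 ≈ -0.060852 per month
half-life = ln 2 / |r| = 0.69315 / 0.060852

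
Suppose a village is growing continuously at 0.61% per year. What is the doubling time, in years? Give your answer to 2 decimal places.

doubling time ≈ 113.63 years

doubling time = ln(2) / |r| = 0.69315 / 0.0061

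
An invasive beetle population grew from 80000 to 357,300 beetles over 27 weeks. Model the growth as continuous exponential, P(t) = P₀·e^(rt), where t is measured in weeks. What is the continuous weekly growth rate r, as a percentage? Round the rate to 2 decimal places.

357300 = 80000 · e^(r·27)
e^(27r) = 357300/80000 = 4.46625
r = ln(4.46625) / 27 = 1.49655 / 27

r ≈ 5.54% per week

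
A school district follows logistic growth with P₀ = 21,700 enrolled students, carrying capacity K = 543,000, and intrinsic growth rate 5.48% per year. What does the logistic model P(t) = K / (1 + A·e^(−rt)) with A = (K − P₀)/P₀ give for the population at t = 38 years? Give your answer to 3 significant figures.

A = (543000 − 21700)/21700 = 24.02304
P(38) = 543000 / (1 + 24.02304·e^(−0.0548·38)) = 543000 / (1 + 24.02304·0.124631)
= 543000 / 3.99401 ≈ 135953.61

≈ 136,000 enrolled students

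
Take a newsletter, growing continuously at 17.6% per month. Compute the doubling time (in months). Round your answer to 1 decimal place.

doubling time ≈ 3.9 months

doubling time = ln(2) / |r| = 0.69315 / 0.176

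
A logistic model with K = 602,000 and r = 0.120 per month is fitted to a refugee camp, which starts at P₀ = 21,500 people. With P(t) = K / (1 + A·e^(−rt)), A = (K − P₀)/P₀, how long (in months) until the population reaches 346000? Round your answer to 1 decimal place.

A = (602000 − 21500)/21500 = 27
346000 = 602000/(1 + 27·e^(−0.12t)) → 1 + 27·e^(−0.12t) = 1.73988
e^(−0.12t) = 0.027403 → t = ln(36.49219)/0.12 = 3.5971/0.12

t ≈ 30.0 months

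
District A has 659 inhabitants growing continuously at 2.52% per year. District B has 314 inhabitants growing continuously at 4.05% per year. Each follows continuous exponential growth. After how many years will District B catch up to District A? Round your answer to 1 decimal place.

t ≈ 48.5 years

659·e^(0.0252t) = 314·e^(0.0405t)
659/314 = e^((0.0405 − 0.0252)t) → ln(2.09873) = 0.0153·t
t = 0.74133 / 0.0153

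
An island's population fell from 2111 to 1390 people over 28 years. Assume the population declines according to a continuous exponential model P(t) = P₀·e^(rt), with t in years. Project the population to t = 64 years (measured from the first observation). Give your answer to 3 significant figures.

r = ln(1390/2111) / 28 ≈ -0.014924 per year
P(64) = 2111 · e^(-0.014924·64) = 2111 · 0.38477 ≈ 812.25

≈ 812 people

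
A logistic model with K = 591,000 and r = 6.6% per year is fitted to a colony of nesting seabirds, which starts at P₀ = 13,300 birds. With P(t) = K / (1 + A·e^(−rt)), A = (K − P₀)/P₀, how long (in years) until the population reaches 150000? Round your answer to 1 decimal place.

t ≈ 40.8 years

A = (591000 − 13300)/13300 = 43.43609
150000 = 591000/(1 + 43.43609·e^(−0.066t)) → 1 + 43.43609·e^(−0.066t) = 3.94
e^(−0.066t) = 0.067686 → t = ln(14.77418)/0.066 = 2.69288/0.066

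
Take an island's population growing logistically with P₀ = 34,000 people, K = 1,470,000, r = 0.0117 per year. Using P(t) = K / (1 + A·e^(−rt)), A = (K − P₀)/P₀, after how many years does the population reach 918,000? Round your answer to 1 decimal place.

t ≈ 363.4 years

A = (1470000 − 34000)/34000 = 42.23529
918000 = 1470000/(1 + 42.23529·e^(−0.0117t)) → 1 + 42.23529·e^(−0.0117t) = 1.60131
e^(−0.0117t) = 0.014237 → t = ln(70.23913)/0.0117 = 4.25191/0.0117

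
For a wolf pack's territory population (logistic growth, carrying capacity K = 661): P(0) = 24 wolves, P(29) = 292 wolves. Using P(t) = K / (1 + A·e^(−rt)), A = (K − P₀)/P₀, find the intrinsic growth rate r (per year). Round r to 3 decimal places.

r ≈ 0.105 per year

A = (661 − 24)/24 = 26.54167
292 = 661/(1 + 26.54167·e^(−r·29)) → e^(−29r) = (2.2637 − 1)/26.54167 = 0.047612
r = −ln(0.047612)/29 = 3.04467/29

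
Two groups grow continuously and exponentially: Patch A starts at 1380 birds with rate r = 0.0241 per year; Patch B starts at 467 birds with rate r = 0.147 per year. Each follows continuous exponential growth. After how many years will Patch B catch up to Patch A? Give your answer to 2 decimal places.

1380·e^(0.0241t) = 467·e^(0.147t)
1380/467 = e^((0.147 − 0.0241)t) → ln(2.95503) = 0.1229·t
t = 1.08351 / 0.1229

t ≈ 8.82 years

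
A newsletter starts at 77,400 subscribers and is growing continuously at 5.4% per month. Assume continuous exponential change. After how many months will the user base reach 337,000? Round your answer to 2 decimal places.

337000 = 77400 · e^(0.054·t)
t = ln(337000/77400) / 0.054 = ln(4.35401) / 0.054 = 1.4711 / 0.054

t ≈ 27.24 months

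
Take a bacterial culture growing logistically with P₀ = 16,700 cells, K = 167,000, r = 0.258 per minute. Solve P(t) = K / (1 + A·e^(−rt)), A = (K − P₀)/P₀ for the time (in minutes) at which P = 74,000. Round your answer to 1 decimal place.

A = (167000 − 16700)/16700 = 9
74000 = 167000/(1 + 9·e^(−0.258t)) → 1 + 9·e^(−0.258t) = 2.25676
e^(−0.258t) = 0.13964 → t = ln(7.16129)/0.258 = 1.96869/0.258

t ≈ 7.6 minutes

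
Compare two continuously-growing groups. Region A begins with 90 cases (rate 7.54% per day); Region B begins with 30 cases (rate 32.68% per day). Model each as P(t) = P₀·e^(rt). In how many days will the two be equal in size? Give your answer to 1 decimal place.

90·e^(0.0754t) = 30·e^(0.3268t)
90/30 = e^((0.3268 − 0.0754)t) → ln(3) = 0.2514·t
t = 1.09861 / 0.2514

t ≈ 4.4 days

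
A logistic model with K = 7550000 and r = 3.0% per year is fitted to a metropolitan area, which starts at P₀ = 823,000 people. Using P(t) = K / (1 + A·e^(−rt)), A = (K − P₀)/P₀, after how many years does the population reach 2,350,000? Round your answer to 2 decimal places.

t ≈ 43.56 years

A = (7550000 − 823000)/823000 = 8.17375
2350000 = 7550000/(1 + 8.17375·e^(−0.03t)) → 1 + 8.17375·e^(−0.03t) = 3.21277
e^(−0.03t) = 0.270716 → t = ln(3.69391)/0.03 = 1.30669/0.03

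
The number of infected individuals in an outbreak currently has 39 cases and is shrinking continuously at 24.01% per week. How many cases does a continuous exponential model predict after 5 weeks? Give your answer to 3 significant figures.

P(5) = 39 · e^(-0.2401·5) = 39 · e^(-1.2005)
= 39 · 0.30104 ≈ 11.74

≈ 11.7 cases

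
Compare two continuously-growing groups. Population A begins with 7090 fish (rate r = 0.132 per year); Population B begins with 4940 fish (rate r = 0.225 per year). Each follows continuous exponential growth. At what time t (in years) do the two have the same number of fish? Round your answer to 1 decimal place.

7090·e^(0.132t) = 4940·e^(0.225t)
7090/4940 = e^((0.225 − 0.132)t) → ln(1.43522) = 0.093·t
t = 0.36132 / 0.093

t ≈ 3.9 years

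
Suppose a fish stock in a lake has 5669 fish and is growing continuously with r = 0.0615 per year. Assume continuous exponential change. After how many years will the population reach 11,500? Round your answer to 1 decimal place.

t ≈ 11.5 years

11500 = 5669 · e^(0.0615·t)
t = ln(11500/5669) / 0.0615 = ln(2.02858) / 0.0615 = 0.70733 / 0.0615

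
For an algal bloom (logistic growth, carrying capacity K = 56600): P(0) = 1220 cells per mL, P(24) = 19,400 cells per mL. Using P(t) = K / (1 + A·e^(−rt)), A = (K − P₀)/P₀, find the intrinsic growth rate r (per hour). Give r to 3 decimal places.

r ≈ 0.132 per hour

A = (56600 − 1220)/1220 = 45.39344
19400 = 56600/(1 + 45.39344·e^(−r·24)) → e^(−24r) = (2.91753 − 1)/45.39344 = 0.042242
r = −ln(0.042242)/24 = 3.16433/24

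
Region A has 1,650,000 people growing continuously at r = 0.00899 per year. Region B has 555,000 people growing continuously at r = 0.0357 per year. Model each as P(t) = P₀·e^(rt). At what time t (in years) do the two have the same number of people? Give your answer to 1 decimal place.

t ≈ 40.8 years

1650000·e^(0.00899t) = 555000·e^(0.0357t)
1650000/555000 = e^((0.0357 − 0.00899)t) → ln(2.97297) = 0.02671·t
t = 1.08956 / 0.02671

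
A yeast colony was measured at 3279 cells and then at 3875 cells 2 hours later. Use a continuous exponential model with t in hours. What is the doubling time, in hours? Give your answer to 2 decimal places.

r = ln(3875/3279) / 2 = ln(1.18176) / 2 ≈ 0.083504 per hour
doubling time = ln 2 / |r| = 0.69315 / 0.083504

doubling time ≈ 8.30 hours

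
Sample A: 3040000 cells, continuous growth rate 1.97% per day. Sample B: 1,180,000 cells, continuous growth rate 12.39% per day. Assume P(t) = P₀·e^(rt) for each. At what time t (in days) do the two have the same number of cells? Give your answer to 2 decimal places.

3040000·e^(0.0197t) = 1180000·e^(0.1239t)
3040000/1180000 = e^((0.1239 − 0.0197)t) → ln(2.57627) = 0.1042·t
t = 0.94634 / 0.1042

t ≈ 9.08 days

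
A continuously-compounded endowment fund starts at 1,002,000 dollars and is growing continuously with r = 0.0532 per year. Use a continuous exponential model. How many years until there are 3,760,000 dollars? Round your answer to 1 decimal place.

t ≈ 24.9 years

3760000 = 1002000 · e^(0.0532·t)
t = ln(3760000/1002000) / 0.0532 = ln(3.7525) / 0.0532 = 1.32242 / 0.0532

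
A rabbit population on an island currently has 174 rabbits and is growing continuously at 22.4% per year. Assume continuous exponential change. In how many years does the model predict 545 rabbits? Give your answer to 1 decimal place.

545 = 174 · e^(0.224·t)
t = ln(545/174) / 0.224 = ln(3.13218) / 0.224 = 1.14173 / 0.224

t ≈ 5.1 years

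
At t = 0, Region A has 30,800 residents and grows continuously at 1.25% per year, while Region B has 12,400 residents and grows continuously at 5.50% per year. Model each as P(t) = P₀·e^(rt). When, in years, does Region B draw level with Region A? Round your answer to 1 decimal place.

t ≈ 21.4 years

30800·e^(0.0125t) = 12400·e^(0.055t)
30800/12400 = e^((0.055 − 0.0125)t) → ln(2.48387) = 0.0425·t
t = 0.90982 / 0.0425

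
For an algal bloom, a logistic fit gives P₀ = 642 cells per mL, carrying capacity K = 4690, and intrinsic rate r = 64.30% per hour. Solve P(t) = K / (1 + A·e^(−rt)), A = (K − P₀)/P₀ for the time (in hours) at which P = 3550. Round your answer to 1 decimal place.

t ≈ 4.6 hours

A = (4690 − 642)/642 = 6.3053
3550 = 4690/(1 + 6.3053·e^(−0.643t)) → 1 + 6.3053·e^(−0.643t) = 1.32113
e^(−0.643t) = 0.05093 → t = ln(19.63491)/0.643 = 2.97731/0.643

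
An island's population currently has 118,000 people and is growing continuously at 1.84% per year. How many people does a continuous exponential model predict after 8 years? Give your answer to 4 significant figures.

≈ 136,700 people

P(8) = 118000 · e^(0.0184·8) = 118000 · e^(0.1472)
= 118000 · 1.15859 ≈ 136713.11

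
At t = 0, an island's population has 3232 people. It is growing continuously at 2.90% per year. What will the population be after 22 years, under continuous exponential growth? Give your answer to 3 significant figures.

≈ 6,120 people

P(22) = 3232 · e^(0.029·22) = 3232 · e^(0.638)
= 3232 · 1.89269 ≈ 6117.18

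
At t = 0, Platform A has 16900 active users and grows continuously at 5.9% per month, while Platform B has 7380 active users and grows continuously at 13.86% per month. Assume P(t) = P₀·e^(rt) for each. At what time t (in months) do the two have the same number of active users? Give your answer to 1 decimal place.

16900·e^(0.059t) = 7380·e^(0.1386t)
16900/7380 = e^((0.1386 − 0.059)t) → ln(2.28997) = 0.0796·t
t = 0.82854 / 0.0796

t ≈ 10.4 months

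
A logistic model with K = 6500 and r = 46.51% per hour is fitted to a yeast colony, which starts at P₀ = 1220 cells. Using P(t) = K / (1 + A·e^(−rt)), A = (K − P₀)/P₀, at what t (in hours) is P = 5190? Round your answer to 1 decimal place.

A = (6500 − 1220)/1220 = 4.32787
5190 = 6500/(1 + 4.32787·e^(−0.4651t)) → 1 + 4.32787·e^(−0.4651t) = 1.25241
e^(−0.4651t) = 0.058322 → t = ln(17.14629)/0.4651 = 2.84178/0.4651

t ≈ 6.1 hours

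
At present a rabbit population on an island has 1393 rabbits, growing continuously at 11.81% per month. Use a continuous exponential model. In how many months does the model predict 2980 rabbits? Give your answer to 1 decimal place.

2980 = 1393 · e^(0.1181·t)
t = ln(2980/1393) / 0.1181 = ln(2.13927) / 0.1181 = 0.76046 / 0.1181

t ≈ 6.4 months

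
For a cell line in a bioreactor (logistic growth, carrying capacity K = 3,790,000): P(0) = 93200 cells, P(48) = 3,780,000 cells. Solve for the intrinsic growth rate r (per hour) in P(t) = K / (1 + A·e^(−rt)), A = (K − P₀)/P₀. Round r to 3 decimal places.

r ≈ 0.200 per hour

A = (3790000 − 93200)/93200 = 39.66524
3780000 = 3790000/(1 + 39.66524·e^(−r·48)) → e^(−48r) = (1.00265 − 1)/39.66524 = 0.000067
r = −ln(0.000067)/48 = 9.61537/48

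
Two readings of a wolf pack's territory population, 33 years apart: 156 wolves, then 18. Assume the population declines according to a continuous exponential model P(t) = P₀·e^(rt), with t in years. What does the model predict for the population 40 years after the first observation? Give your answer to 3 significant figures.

r = ln(18/156) / 33 ≈ -0.065439 per year
P(40) = 156 · e^(-0.065439·40) = 156 · 0.07298 ≈ 11.39

≈ 11.4 wolves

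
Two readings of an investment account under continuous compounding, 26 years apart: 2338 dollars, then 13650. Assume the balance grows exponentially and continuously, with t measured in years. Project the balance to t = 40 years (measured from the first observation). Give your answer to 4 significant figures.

≈ 35,300 dollars

r = ln(13650/2338) / 26 ≈ 0.067863 per year
P(40) = 2338 · e^(0.067863·40) = 2338 · 15.09749 ≈ 35297.94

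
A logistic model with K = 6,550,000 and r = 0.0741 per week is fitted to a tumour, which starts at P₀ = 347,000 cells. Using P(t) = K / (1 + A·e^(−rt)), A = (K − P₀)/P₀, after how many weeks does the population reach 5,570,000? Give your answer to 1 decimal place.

t ≈ 62.4 weeks

A = (6550000 − 347000)/347000 = 17.87608
5570000 = 6550000/(1 + 17.87608·e^(−0.0741t)) → 1 + 17.87608·e^(−0.0741t) = 1.17594
e^(−0.0741t) = 0.009842 → t = ln(101.60181)/0.0741 = 4.62106/0.0741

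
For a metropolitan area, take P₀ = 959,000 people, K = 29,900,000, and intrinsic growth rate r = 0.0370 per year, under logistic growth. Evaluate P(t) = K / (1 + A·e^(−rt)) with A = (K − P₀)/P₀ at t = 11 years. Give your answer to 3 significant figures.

≈ 1,420,000 people

A = (29900000 − 959000)/959000 = 30.17831
P(11) = 29900000 / (1 + 30.17831·e^(−0.037·11)) = 29900000 / (1 + 30.17831·0.665644)
= 29900000 / 21.08802 ≈ 1417866.82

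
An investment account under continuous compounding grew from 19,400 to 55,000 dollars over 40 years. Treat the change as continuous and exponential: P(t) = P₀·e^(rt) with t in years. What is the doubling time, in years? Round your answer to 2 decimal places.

r = ln(55000/19400) / 40 = ln(2.83505) / 40 ≈ 0.026052 per year
doubling time = ln 2 / |r| = 0.69315 / 0.026052

doubling time ≈ 26.61 years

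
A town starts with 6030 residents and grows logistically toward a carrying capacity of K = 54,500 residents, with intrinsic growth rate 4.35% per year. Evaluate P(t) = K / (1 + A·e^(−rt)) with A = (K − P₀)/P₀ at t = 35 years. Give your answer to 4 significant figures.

A = (54500 − 6030)/6030 = 8.03814
P(35) = 54500 / (1 + 8.03814·e^(−0.0435·35)) = 54500 / (1 + 8.03814·0.218166)
= 54500 / 2.75365 ≈ 19791.93

≈ 19,790 residents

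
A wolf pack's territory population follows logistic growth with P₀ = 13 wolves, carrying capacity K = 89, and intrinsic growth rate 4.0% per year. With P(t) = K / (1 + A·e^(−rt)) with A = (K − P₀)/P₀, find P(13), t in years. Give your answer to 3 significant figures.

A = (89 − 13)/13 = 5.84615
P(13) = 89 / (1 + 5.84615·e^(−0.04·13)) = 89 / (1 + 5.84615·0.594521)
= 89 / 4.47566 ≈ 19.89

≈ 19.9 wolves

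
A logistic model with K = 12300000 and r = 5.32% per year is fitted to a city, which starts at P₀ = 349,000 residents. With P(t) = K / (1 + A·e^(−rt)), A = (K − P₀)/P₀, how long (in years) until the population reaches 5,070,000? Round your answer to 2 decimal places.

t ≈ 59.75 years

A = (12300000 − 349000)/349000 = 34.24355
5070000 = 12300000/(1 + 34.24355·e^(−0.0532t)) → 1 + 34.24355·e^(−0.0532t) = 2.42604
e^(−0.0532t) = 0.041644 → t = ln(24.01311)/0.0532 = 3.1786/0.0532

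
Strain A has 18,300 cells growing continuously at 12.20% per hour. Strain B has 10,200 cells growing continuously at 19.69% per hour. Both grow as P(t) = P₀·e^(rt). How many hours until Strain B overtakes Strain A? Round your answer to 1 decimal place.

18300·e^(0.122t) = 10200·e^(0.1969t)
18300/10200 = e^((0.1969 − 0.122)t) → ln(1.79412) = 0.0749·t
t = 0.58451 / 0.0749

t ≈ 7.8 hours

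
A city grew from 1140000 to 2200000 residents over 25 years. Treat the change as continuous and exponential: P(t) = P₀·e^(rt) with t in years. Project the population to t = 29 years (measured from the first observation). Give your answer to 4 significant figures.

r = ln(2200000/1140000) / 25 ≈ 0.026297 per year
P(29) = 1140000 · e^(0.026297·29) = 1140000 · 2.14388 ≈ 2444024.38

≈ 2,444,000 residents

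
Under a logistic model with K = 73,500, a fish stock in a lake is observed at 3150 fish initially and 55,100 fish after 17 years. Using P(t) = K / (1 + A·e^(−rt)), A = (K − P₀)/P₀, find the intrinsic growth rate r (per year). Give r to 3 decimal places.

A = (73500 − 3150)/3150 = 22.33333
55100 = 73500/(1 + 22.33333·e^(−r·17)) → e^(−17r) = (1.33394 − 1)/22.33333 = 0.014952
r = −ln(0.014952)/17 = 4.20288/17

r ≈ 0.247 per year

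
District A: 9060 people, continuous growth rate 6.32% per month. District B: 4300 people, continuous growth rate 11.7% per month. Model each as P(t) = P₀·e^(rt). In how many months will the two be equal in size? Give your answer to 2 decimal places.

9060·e^(0.0632t) = 4300·e^(0.117t)
9060/4300 = e^((0.117 − 0.0632)t) → ln(2.10698) = 0.0538·t
t = 0.74525 / 0.0538

t ≈ 13.85 months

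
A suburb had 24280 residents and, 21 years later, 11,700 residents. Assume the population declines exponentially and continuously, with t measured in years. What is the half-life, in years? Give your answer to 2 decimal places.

r = ln(11700/24280) / 21 = ln(0.48188) / 21 ≈ -0.034765 per year
half-life = ln 2 / |r| = 0.69315 / 0.034765

half-life ≈ 19.94 years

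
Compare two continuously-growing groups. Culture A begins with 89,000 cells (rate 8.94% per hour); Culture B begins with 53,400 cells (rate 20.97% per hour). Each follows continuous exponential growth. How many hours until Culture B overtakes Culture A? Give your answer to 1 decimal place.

89000·e^(0.0894t) = 53400·e^(0.2097t)
89000/53400 = e^((0.2097 − 0.0894)t) → ln(1.66667) = 0.1203·t
t = 0.51083 / 0.1203

t ≈ 4.2 hours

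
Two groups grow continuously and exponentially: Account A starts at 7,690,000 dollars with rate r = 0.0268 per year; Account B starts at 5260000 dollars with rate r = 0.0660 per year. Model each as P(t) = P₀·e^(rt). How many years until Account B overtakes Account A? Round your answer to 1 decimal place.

t ≈ 9.7 years

7690000·e^(0.0268t) = 5260000·e^(0.066t)
7690000/5260000 = e^((0.066 − 0.0268)t) → ln(1.46198) = 0.0392·t
t = 0.37979 / 0.0392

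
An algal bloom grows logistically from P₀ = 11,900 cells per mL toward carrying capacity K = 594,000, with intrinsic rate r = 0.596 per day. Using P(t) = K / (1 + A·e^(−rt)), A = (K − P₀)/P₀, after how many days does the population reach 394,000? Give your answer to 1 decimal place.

A = (594000 − 11900)/11900 = 48.91597
394000 = 594000/(1 + 48.91597·e^(−0.596t)) → 1 + 48.91597·e^(−0.596t) = 1.50761
e^(−0.596t) = 0.010377 → t = ln(96.36445)/0.596 = 4.56814/0.596

t ≈ 7.7 days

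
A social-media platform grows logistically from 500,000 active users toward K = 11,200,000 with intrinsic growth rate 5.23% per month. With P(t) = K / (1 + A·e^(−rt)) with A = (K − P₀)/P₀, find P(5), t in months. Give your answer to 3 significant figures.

A = (11200000 − 500000)/500000 = 21.4
P(5) = 11200000 / (1 + 21.4·e^(−0.0523·5)) = 11200000 / (1 + 21.4·0.769896)
= 11200000 / 17.47577 ≈ 640887.29

≈ 641,000 active users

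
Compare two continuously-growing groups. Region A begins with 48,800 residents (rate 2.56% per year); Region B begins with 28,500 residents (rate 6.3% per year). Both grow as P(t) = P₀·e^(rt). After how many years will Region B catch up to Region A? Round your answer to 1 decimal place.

t ≈ 14.4 years

48800·e^(0.0256t) = 28500·e^(0.063t)
48800/28500 = e^((0.063 − 0.0256)t) → ln(1.71228) = 0.0374·t
t = 0.53783 / 0.0374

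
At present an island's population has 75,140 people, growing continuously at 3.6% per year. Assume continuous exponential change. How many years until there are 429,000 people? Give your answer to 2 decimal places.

429000 = 75140 · e^(0.036·t)
t = ln(429000/75140) / 0.036 = ln(5.70934) / 0.036 = 1.7421 / 0.036

t ≈ 48.39 years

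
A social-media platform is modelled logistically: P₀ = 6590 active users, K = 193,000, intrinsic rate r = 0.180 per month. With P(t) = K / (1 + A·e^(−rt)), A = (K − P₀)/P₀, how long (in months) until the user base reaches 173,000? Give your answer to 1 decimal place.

A = (193000 − 6590)/6590 = 28.2868
173000 = 193000/(1 + 28.2868·e^(−0.18t)) → 1 + 28.2868·e^(−0.18t) = 1.11561
e^(−0.18t) = 0.004087 → t = ln(244.6808)/0.18 = 5.49995/0.18

t ≈ 30.6 months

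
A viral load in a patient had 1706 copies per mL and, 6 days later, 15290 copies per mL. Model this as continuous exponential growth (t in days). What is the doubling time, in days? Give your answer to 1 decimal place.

doubling time ≈ 1.9 days

r = ln(15290/1706) / 6 = ln(8.96249) / 6 ≈ 0.365508 per day
doubling time = ln 2 / |r| = 0.69315 / 0.365508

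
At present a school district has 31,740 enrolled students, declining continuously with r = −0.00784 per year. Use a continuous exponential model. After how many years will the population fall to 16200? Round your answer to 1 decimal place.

t ≈ 85.8 years

16200 = 31740 · e^(-0.00784·t)
t = ln(16200/31740) / -0.00784 = ln(0.5104) / -0.00784 = -0.67257 / -0.00784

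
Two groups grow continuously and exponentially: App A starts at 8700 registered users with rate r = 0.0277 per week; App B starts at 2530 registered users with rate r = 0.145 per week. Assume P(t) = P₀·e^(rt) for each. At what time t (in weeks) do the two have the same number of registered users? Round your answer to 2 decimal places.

8700·e^(0.0277t) = 2530·e^(0.145t)
8700/2530 = e^((0.145 − 0.0277)t) → ln(3.43874) = 0.1173·t
t = 1.2351 / 0.1173

t ≈ 10.53 weeks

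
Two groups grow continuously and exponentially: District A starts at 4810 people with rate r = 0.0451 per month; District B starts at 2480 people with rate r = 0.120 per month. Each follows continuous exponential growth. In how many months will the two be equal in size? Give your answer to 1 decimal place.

4810·e^(0.0451t) = 2480·e^(0.12t)
4810/2480 = e^((0.12 − 0.0451)t) → ln(1.93952) = 0.0749·t
t = 0.66244 / 0.0749

t ≈ 8.8 months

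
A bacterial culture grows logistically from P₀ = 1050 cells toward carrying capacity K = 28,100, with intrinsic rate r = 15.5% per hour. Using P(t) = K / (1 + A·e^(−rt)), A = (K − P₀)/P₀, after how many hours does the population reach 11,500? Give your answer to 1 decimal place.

t ≈ 18.6 hours

A = (28100 − 1050)/1050 = 25.7619
11500 = 28100/(1 + 25.7619·e^(−0.155t)) → 1 + 25.7619·e^(−0.155t) = 2.44348
e^(−0.155t) = 0.056032 → t = ln(17.8471)/0.155 = 2.88184/0.155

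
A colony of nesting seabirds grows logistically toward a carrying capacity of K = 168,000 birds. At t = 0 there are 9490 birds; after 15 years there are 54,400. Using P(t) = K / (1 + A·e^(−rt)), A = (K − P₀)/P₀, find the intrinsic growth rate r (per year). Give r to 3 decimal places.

A = (168000 − 9490)/9490 = 16.70285
54400 = 168000/(1 + 16.70285·e^(−r·15)) → e^(−15r) = (3.08824 − 1)/16.70285 = 0.125023
r = −ln(0.125023)/15 = 2.07926/15

r ≈ 0.139 per year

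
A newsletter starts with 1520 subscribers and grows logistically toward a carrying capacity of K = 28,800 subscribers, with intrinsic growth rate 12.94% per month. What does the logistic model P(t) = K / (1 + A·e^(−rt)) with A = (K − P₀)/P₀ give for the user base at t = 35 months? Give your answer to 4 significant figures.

≈ 24,130 subscribers

A = (28800 − 1520)/1520 = 17.94737
P(35) = 28800 / (1 + 17.94737·e^(−0.1294·35)) = 28800 / (1 + 17.94737·0.010791)
= 28800 / 1.19368 ≈ 24127.1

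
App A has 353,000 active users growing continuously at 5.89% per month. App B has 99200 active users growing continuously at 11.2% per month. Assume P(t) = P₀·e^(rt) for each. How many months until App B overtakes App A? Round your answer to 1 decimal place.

t ≈ 23.9 months

353000·e^(0.0589t) = 99200·e^(0.112t)
353000/99200 = e^((0.112 − 0.0589)t) → ln(3.55847) = 0.0531·t
t = 1.26933 / 0.0531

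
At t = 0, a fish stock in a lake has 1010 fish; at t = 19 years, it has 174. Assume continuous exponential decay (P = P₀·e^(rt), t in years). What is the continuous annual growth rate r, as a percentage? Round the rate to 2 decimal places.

174 = 1010 · e^(r·19)
e^(19r) = 174/1010 = 0.17228
r = ln(0.17228) / 19 = -1.75865 / 19

r ≈ -9.26% per year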